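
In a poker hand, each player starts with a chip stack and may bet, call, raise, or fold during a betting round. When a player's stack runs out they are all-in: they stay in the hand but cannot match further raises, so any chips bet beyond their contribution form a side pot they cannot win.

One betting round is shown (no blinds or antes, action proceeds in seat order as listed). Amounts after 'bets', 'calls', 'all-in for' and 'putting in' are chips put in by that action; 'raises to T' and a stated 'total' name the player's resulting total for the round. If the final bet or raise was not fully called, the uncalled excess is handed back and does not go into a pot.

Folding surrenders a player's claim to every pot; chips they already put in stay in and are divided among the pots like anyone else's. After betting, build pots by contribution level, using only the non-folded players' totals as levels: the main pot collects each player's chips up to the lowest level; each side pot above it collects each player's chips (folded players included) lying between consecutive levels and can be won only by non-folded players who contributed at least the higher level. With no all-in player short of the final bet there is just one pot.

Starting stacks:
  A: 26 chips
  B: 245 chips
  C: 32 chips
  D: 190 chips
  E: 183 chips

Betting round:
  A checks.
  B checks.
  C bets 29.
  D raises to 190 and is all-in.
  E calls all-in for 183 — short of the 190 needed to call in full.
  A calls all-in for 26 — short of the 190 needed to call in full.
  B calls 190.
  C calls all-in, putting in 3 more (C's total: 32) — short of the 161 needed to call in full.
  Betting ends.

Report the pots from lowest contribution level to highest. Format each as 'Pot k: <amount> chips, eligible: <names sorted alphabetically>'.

Contributions: A=26, B=190, C=32, D=190, E=183
Pot levels (distinct totals of non-folded players): 26, 32, 183, 190
Layer 1-26: 26 each from A, B, C, D, E = 26*5 = 130 chips; eligible A, B, C, D, E
Layer 27-32: 6 each from B, C, D, E = 6*4 = 24 chips; eligible B, C, D, E
Layer 33-183: 151 each from B, D, E = 151*3 = 453 chips; eligible B, D, E
Layer 184-190: 7 each from B, D = 7*2 = 14 chips; eligible B, D

Pot 1: 130 chips, eligible: A, B, C, D, E
Pot 2: 24 chips, eligible: B, C, D, E
Pot 3: 453 chips, eligible: B, D, E
Pot 4: 14 chips, eligible: B, D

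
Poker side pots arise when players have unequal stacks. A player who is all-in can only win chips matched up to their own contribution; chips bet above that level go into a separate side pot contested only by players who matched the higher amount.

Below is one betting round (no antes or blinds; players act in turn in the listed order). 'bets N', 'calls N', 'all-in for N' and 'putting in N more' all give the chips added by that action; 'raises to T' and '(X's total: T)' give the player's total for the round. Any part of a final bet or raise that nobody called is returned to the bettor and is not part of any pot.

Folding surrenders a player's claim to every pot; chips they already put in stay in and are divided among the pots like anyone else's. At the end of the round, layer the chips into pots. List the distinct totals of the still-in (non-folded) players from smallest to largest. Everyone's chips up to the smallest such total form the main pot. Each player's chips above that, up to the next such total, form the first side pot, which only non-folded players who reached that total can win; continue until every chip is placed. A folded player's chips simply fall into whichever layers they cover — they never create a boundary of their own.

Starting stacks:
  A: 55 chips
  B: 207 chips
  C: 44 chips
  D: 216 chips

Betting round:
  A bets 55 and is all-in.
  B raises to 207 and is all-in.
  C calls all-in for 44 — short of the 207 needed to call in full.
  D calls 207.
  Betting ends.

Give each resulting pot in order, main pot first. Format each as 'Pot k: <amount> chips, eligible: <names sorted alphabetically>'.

Pot 1: 176 chips, eligible: A, B, C, D
Pot 2: 33 chips, eligible: A, B, D
Pot 3: 304 chips, eligible: B, D

Derivation:
Contributions: A=55, B=207, C=44, D=207
Pot levels (distinct totals of non-folded players): 44, 55, 207
Layer 1-44: 44 each from A, B, C, D = 44*4 = 176 chips; eligible A, B, C, D
Layer 45-55: 11 each from A, B, D = 11*3 = 33 chips; eligible A, B, D
Layer 56-207: 152 each from B, D = 152*2 = 304 chips; eligible B, D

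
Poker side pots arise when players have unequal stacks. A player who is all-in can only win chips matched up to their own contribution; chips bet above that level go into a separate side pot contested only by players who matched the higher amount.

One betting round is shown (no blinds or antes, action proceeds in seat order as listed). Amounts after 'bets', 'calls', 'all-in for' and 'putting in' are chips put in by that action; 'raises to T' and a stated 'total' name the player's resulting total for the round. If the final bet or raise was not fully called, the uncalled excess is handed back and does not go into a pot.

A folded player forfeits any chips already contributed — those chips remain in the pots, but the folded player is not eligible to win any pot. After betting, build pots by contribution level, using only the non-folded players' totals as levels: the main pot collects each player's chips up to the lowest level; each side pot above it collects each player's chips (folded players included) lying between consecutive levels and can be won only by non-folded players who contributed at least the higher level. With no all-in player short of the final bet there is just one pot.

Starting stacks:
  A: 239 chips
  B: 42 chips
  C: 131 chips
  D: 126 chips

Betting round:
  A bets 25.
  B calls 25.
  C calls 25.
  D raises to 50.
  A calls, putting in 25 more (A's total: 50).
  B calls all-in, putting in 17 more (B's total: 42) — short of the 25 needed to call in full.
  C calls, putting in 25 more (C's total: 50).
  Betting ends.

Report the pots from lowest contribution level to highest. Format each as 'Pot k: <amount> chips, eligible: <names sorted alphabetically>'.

Pot 1: 168 chips, eligible: A, B, C, D
Pot 2: 24 chips, eligible: A, C, D

Derivation:
Contributions: A=50, B=42, C=50, D=50
Pot levels (distinct totals of non-folded players): 42, 50
Layer 1-42: 42 each from A, B, C, D = 42*4 = 168 chips; eligible A, B, C, D
Layer 43-50: 8 each from A, C, D = 8*3 = 24 chips; eligible A, C, D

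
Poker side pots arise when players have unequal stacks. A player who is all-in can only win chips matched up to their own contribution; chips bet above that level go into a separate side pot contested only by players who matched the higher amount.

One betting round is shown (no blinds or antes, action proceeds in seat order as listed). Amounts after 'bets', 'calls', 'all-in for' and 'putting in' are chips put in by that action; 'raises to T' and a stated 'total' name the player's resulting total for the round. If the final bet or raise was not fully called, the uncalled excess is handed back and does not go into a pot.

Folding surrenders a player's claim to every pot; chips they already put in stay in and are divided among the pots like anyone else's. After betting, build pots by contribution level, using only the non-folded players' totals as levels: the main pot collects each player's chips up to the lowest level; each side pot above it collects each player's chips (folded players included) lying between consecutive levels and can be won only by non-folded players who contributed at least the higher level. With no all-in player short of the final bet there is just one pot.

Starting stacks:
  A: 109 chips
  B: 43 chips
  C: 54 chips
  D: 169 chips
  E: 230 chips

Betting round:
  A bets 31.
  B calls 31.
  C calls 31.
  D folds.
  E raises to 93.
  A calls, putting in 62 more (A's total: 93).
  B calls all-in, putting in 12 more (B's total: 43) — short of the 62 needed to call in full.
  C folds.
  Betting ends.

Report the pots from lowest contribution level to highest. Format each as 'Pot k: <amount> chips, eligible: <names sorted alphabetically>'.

Pot 1: 160 chips, eligible: A, B, E
Pot 2: 100 chips, eligible: A, E

Derivation:
Contributions: A=93, B=43, C=31, E=93
Folded: C, D
Pot levels (distinct totals of non-folded players): 43, 93
Layer 1-43: A 43 + B 43 + C 31 + E 43 = 160 chips; eligible A, B, E
Layer 44-93: 50 each from A, E = 50*2 = 100 chips; eligible A, E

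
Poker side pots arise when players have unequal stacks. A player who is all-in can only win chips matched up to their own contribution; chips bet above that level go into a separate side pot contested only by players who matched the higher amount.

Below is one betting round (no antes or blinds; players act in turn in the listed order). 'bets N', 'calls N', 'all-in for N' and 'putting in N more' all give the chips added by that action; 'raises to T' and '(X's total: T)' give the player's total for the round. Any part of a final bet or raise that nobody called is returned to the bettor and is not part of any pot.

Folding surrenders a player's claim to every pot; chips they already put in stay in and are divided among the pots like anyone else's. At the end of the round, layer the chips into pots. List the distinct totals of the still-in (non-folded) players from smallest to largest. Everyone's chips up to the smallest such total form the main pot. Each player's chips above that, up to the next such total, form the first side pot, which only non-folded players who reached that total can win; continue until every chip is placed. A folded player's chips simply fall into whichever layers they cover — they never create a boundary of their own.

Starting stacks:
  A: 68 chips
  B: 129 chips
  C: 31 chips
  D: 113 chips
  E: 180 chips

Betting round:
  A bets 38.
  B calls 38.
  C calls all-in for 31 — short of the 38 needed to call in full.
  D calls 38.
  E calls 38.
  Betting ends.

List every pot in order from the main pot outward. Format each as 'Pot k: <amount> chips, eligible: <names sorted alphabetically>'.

Pot 1: 155 chips, eligible: A, B, C, D, E
Pot 2: 28 chips, eligible: A, B, D, E

Derivation:
Contributions: A=38, B=38, C=31, D=38, E=38
Pot levels (distinct totals of non-folded players): 31, 38
Layer 1-31: 31 each from A, B, C, D, E = 31*5 = 155 chips; eligible A, B, C, D, E
Layer 32-38: 7 each from A, B, D, E = 7*4 = 28 chips; eligible A, B, D, E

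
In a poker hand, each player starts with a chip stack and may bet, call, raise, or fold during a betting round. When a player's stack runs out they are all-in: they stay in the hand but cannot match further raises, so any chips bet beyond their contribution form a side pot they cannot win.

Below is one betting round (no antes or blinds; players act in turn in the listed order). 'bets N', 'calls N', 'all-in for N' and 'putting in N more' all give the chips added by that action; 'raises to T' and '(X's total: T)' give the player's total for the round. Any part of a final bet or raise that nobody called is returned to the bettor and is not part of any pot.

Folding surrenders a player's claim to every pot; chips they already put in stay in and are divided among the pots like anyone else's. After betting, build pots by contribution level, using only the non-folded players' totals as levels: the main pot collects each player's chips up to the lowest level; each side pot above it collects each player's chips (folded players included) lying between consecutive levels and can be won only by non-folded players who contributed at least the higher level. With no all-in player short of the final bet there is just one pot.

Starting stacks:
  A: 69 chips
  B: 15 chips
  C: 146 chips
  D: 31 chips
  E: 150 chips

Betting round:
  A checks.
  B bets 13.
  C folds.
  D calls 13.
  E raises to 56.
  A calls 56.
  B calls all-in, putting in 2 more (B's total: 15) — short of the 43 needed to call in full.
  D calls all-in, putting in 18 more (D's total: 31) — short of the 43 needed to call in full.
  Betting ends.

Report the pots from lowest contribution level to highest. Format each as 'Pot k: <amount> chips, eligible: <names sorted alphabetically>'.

Contributions: A=56, B=15, D=31, E=56
Folded: C
Pot levels (distinct totals of non-folded players): 15, 31, 56
Layer 1-15: 15 each from A, B, D, E = 15*4 = 60 chips; eligible A, B, D, E
Layer 16-31: 16 each from A, D, E = 16*3 = 48 chips; eligible A, D, E
Layer 32-56: 25 each from A, E = 25*2 = 50 chips; eligible A, E

Pot 1: 60 chips, eligible: A, B, D, E
Pot 2: 48 chips, eligible: A, D, E
Pot 3: 50 chips, eligible: A, E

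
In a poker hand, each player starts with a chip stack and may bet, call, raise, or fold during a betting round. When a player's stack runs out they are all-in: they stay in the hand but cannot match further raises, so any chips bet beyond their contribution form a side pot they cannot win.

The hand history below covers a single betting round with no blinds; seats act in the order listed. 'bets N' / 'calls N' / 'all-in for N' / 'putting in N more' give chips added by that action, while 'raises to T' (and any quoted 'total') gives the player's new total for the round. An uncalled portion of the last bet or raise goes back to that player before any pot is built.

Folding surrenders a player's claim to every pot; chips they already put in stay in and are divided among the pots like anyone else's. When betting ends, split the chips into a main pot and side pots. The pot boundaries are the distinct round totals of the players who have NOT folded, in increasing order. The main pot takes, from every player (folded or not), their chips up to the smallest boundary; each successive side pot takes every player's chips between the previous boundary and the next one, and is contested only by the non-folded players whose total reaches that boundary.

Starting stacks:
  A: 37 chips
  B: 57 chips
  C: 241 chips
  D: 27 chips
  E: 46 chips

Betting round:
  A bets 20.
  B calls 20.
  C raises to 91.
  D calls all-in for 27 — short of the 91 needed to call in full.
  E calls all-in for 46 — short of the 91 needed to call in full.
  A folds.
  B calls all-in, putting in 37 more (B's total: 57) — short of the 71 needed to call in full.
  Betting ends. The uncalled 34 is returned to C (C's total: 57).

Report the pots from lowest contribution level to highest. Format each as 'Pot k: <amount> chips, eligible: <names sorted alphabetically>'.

Pot 1: 128 chips, eligible: B, C, D, E
Pot 2: 57 chips, eligible: B, C, E
Pot 3: 22 chips, eligible: B, C

Derivation:
Contributions (after 34 returned to C): A=20, B=57, C=57, D=27, E=46
Folded: A
Pot levels (distinct totals of non-folded players): 27, 46, 57
Layer 1-27: A 20 + B 27 + C 27 + D 27 + E 27 = 128 chips; eligible B, C, D, E
Layer 28-46: 19 each from B, C, E = 19*3 = 57 chips; eligible B, C, E
Layer 47-57: 11 each from B, C = 11*2 = 22 chips; eligible B, C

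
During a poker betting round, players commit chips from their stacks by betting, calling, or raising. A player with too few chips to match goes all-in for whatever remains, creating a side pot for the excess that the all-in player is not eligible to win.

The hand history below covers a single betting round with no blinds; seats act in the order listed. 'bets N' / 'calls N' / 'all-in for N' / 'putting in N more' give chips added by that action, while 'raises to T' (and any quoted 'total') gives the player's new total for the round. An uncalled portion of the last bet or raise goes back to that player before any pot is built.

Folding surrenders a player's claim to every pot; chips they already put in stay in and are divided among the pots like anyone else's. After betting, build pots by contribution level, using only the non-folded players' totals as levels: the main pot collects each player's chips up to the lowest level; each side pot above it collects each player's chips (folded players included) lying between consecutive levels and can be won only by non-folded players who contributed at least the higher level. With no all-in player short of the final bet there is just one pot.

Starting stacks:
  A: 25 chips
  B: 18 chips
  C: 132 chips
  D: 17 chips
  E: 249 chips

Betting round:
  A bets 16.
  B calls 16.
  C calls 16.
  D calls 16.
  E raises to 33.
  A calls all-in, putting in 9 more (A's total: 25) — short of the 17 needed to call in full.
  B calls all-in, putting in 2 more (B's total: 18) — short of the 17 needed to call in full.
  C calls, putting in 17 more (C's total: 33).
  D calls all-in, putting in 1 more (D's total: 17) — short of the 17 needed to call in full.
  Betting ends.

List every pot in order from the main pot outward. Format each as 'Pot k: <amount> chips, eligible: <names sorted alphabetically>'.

Contributions: A=25, B=18, C=33, D=17, E=33
Pot levels (distinct totals of non-folded players): 17, 18, 25, 33
Layer 1-17: 17 each from A, B, C, D, E = 17*5 = 85 chips; eligible A, B, C, D, E
Layer 18-18: 1 each from A, B, C, E = 1*4 = 4 chips; eligible A, B, C, E
Layer 19-25: 7 each from A, C, E = 7*3 = 21 chips; eligible A, C, E
Layer 26-33: 8 each from C, E = 8*2 = 16 chips; eligible C, E

Pot 1: 85 chips, eligible: A, B, C, D, E
Pot 2: 4 chips, eligible: A, B, C, E
Pot 3: 21 chips, eligible: A, C, E
Pot 4: 16 chips, eligible: C, E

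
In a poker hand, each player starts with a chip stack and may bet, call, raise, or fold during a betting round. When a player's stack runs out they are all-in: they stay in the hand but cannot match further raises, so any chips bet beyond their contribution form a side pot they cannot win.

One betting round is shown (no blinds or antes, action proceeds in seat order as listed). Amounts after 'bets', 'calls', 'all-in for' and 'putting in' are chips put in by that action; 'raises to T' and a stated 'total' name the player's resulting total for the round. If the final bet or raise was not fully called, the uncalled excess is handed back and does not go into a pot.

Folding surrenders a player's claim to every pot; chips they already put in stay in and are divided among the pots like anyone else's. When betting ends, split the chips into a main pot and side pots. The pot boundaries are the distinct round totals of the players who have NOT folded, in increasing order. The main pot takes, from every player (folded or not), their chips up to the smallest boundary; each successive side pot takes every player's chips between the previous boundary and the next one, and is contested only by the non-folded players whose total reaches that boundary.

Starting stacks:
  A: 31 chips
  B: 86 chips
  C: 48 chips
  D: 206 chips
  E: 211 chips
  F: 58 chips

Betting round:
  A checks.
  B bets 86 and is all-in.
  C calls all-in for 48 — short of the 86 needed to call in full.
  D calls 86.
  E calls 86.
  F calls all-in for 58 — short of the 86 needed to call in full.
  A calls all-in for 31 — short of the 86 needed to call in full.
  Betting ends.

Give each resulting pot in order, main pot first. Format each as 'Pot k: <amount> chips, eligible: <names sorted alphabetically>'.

Contributions: A=31, B=86, C=48, D=86, E=86, F=58
Pot levels (distinct totals of non-folded players): 31, 48, 58, 86
Layer 1-31: 31 each from A, B, C, D, E, F = 31*6 = 186 chips; eligible A, B, C, D, E, F
Layer 32-48: 17 each from B, C, D, E, F = 17*5 = 85 chips; eligible B, C, D, E, F
Layer 49-58: 10 each from B, D, E, F = 10*4 = 40 chips; eligible B, D, E, F
Layer 59-86: 28 each from B, D, E = 28*3 = 84 chips; eligible B, D, E

Pot 1: 186 chips, eligible: A, B, C, D, E, F
Pot 2: 85 chips, eligible: B, C, D, E, F
Pot 3: 40 chips, eligible: B, D, E, F
Pot 4: 84 chips, eligible: B, D, E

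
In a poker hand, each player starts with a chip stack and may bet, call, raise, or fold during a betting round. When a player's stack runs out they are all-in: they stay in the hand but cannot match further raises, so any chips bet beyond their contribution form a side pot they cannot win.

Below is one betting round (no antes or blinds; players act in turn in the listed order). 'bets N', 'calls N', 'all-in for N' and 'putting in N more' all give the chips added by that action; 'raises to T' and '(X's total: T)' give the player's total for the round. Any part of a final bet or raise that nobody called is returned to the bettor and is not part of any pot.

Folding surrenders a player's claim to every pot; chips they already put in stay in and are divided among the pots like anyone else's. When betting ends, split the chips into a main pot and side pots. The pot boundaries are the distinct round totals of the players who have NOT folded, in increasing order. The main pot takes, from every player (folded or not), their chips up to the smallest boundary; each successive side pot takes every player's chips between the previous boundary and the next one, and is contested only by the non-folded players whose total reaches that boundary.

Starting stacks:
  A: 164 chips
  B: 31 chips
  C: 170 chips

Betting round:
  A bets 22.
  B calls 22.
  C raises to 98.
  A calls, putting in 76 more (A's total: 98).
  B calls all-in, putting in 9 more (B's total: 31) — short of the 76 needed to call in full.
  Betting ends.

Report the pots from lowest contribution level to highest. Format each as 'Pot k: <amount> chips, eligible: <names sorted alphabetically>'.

Pot 1: 93 chips, eligible: A, B, C
Pot 2: 134 chips, eligible: A, C

Derivation:
Contributions: A=98, B=31, C=98
Pot levels (distinct totals of non-folded players): 31, 98
Layer 1-31: 31 each from A, B, C = 31*3 = 93 chips; eligible A, B, C
Layer 32-98: 67 each from A, C = 67*2 = 134 chips; eligible A, C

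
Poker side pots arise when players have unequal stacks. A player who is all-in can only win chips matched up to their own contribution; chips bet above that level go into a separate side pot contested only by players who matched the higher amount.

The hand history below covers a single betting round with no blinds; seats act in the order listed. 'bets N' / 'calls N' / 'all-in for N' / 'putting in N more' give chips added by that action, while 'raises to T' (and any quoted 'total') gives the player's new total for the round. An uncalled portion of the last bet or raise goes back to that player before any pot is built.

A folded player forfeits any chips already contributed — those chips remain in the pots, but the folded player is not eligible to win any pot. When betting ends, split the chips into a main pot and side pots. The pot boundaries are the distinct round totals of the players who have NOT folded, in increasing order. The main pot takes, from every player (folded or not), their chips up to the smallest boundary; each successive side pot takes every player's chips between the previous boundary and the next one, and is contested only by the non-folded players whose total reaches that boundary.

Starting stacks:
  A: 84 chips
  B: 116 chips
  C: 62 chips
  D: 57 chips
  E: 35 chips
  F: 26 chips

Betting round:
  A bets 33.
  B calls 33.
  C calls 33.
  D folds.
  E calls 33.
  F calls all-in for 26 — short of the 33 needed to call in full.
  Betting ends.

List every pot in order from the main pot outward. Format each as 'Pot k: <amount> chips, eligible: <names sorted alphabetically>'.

Pot 1: 130 chips, eligible: A, B, C, E, F
Pot 2: 28 chips, eligible: A, B, C, E

Derivation:
Contributions: A=33, B=33, C=33, E=33, F=26
Folded: D
Pot levels (distinct totals of non-folded players): 26, 33
Layer 1-26: 26 each from A, B, C, E, F = 26*5 = 130 chips; eligible A, B, C, E, F
Layer 27-33: 7 each from A, B, C, E = 7*4 = 28 chips; eligible A, B, C, E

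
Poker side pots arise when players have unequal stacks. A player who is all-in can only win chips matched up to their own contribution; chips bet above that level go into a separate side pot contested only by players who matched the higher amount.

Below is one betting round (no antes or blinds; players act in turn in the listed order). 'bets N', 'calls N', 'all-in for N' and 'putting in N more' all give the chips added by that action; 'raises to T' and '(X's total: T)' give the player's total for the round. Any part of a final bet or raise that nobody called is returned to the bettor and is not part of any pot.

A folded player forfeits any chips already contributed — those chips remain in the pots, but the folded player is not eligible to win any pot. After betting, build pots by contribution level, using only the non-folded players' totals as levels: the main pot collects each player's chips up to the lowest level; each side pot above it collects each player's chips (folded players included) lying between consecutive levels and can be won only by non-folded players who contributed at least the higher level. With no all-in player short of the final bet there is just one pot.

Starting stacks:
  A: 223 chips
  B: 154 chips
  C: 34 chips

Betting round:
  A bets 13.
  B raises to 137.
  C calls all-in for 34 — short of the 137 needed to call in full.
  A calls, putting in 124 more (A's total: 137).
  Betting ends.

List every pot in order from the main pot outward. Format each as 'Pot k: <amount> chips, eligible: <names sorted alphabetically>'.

Contributions: A=137, B=137, C=34
Pot levels (distinct totals of non-folded players): 34, 137
Layer 1-34: 34 each from A, B, C = 34*3 = 102 chips; eligible A, B, C
Layer 35-137: 103 each from A, B = 103*2 = 206 chips; eligible A, B

Pot 1: 102 chips, eligible: A, B, C
Pot 2: 206 chips, eligible: A, B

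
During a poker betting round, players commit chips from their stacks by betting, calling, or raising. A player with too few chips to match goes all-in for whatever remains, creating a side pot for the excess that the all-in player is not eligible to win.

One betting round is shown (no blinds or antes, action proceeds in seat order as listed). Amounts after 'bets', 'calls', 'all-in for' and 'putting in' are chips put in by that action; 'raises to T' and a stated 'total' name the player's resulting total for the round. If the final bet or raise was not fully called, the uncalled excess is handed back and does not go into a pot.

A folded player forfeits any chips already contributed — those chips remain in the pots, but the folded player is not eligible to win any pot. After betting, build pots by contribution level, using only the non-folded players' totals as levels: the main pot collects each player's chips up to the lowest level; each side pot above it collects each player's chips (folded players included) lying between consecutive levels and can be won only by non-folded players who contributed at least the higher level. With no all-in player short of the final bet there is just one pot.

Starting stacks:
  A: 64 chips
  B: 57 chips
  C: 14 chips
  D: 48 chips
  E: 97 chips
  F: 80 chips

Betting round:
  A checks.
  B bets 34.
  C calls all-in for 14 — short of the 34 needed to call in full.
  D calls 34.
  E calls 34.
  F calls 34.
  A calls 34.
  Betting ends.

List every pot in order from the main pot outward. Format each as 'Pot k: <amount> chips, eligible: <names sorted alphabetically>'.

Contributions: A=34, B=34, C=14, D=34, E=34, F=34
Pot levels (distinct totals of non-folded players): 14, 34
Layer 1-14: 14 each from A, B, C, D, E, F = 14*6 = 84 chips; eligible A, B, C, D, E, F
Layer 15-34: 20 each from A, B, D, E, F = 20*5 = 100 chips; eligible A, B, D, E, F

Pot 1: 84 chips, eligible: A, B, C, D, E, F
Pot 2: 100 chips, eligible: A, B, D, E, F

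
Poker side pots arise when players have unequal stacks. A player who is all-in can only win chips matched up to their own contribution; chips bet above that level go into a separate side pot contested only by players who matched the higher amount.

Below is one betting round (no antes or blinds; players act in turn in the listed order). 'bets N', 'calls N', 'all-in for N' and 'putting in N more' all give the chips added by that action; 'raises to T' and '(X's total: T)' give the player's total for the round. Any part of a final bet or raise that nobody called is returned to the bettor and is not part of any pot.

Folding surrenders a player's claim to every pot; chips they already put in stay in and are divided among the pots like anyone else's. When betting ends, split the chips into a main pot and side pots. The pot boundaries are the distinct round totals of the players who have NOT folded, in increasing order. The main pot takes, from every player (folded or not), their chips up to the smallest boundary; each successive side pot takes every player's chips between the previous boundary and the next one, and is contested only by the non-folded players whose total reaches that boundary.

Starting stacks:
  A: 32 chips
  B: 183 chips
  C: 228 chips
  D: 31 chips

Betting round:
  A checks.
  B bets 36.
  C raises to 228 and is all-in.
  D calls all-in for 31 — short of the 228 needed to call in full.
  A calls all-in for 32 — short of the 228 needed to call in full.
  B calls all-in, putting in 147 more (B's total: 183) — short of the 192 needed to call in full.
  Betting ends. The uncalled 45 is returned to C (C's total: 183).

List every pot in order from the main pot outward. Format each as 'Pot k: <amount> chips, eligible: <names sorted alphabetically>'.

Pot 1: 124 chips, eligible: A, B, C, D
Pot 2: 3 chips, eligible: A, B, C
Pot 3: 302 chips, eligible: B, C

Derivation:
Contributions (after 45 returned to C): A=32, B=183, C=183, D=31
Pot levels (distinct totals of non-folded players): 31, 32, 183
Layer 1-31: 31 each from A, B, C, D = 31*4 = 124 chips; eligible A, B, C, D
Layer 32-32: 1 each from A, B, C = 1*3 = 3 chips; eligible A, B, C
Layer 33-183: 151 each from B, C = 151*2 = 302 chips; eligible B, C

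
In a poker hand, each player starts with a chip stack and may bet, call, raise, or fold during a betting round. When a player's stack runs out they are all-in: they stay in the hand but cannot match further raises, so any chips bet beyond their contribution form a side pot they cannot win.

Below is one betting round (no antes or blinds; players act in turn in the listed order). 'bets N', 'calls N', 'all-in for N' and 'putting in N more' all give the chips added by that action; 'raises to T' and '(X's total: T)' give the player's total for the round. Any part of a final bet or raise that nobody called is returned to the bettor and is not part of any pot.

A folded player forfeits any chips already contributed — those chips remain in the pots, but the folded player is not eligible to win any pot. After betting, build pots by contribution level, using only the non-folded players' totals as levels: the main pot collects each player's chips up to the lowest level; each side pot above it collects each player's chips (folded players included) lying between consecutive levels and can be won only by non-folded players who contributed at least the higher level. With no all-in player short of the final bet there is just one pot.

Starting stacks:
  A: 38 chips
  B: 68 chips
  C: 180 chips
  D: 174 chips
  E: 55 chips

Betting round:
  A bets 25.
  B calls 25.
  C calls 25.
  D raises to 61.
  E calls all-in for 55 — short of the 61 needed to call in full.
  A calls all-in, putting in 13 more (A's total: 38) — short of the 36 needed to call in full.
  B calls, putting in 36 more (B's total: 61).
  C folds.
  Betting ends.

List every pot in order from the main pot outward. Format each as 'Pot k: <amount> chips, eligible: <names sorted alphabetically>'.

Contributions: A=38, B=61, C=25, D=61, E=55
Folded: C
Pot levels (distinct totals of non-folded players): 38, 55, 61
Layer 1-38: A 38 + B 38 + C 25 + D 38 + E 38 = 177 chips; eligible A, B, D, E
Layer 39-55: 17 each from B, D, E = 17*3 = 51 chips; eligible B, D, E
Layer 56-61: 6 each from B, D = 6*2 = 12 chips; eligible B, D

Pot 1: 177 chips, eligible: A, B, D, E
Pot 2: 51 chips, eligible: B, D, E
Pot 3: 12 chips, eligible: B, D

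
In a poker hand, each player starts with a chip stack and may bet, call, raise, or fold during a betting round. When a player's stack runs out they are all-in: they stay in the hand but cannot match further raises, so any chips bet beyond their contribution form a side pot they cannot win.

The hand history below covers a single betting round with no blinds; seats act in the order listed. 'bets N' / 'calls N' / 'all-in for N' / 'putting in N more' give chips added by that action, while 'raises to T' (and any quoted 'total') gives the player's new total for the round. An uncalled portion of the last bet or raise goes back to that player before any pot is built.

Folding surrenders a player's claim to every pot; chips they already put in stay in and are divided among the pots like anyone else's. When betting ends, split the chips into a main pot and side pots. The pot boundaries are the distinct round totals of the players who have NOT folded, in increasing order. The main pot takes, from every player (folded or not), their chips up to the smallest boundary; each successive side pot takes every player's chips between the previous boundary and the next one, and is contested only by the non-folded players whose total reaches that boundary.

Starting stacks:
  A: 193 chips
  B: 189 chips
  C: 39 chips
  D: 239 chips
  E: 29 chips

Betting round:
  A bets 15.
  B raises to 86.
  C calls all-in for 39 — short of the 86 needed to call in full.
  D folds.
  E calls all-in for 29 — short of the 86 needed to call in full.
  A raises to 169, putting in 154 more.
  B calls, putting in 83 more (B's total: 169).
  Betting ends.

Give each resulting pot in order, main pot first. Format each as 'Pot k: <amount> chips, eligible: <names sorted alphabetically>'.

Pot 1: 116 chips, eligible: A, B, C, E
Pot 2: 30 chips, eligible: A, B, C
Pot 3: 260 chips, eligible: A, B

Derivation:
Contributions: A=169, B=169, C=39, E=29
Folded: D
Pot levels (distinct totals of non-folded players): 29, 39, 169
Layer 1-29: 29 each from A, B, C, E = 29*4 = 116 chips; eligible A, B, C, E
Layer 30-39: 10 each from A, B, C = 10*3 = 30 chips; eligible A, B, C
Layer 40-169: 130 each from A, B = 130*2 = 260 chips; eligible A, B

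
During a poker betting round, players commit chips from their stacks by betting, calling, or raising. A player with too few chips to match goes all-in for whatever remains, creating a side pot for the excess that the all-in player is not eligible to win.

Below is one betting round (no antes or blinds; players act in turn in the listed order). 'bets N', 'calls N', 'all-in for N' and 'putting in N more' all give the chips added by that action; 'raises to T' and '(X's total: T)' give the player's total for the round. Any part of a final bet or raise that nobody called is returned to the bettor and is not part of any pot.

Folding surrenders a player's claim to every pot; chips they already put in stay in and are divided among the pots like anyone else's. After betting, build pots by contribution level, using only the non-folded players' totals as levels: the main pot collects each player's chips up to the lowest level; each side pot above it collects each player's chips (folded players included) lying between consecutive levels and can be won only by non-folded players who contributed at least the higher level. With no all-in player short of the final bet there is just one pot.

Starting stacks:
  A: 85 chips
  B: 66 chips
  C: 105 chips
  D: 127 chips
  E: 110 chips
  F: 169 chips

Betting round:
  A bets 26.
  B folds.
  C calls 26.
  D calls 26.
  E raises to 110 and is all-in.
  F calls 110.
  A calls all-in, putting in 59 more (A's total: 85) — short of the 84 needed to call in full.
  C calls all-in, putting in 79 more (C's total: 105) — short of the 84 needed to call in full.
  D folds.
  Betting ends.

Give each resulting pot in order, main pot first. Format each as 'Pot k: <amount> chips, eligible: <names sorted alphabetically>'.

Contributions: A=85, C=105, D=26, E=110, F=110
Folded: B, D
Pot levels (distinct totals of non-folded players): 85, 105, 110
Layer 1-85: A 85 + C 85 + D 26 + E 85 + F 85 = 366 chips; eligible A, C, E, F
Layer 86-105: 20 each from C, E, F = 20*3 = 60 chips; eligible C, E, F
Layer 106-110: 5 each from E, F = 5*2 = 10 chips; eligible E, F

Pot 1: 366 chips, eligible: A, C, E, F
Pot 2: 60 chips, eligible: C, E, F
Pot 3: 10 chips, eligible: E, F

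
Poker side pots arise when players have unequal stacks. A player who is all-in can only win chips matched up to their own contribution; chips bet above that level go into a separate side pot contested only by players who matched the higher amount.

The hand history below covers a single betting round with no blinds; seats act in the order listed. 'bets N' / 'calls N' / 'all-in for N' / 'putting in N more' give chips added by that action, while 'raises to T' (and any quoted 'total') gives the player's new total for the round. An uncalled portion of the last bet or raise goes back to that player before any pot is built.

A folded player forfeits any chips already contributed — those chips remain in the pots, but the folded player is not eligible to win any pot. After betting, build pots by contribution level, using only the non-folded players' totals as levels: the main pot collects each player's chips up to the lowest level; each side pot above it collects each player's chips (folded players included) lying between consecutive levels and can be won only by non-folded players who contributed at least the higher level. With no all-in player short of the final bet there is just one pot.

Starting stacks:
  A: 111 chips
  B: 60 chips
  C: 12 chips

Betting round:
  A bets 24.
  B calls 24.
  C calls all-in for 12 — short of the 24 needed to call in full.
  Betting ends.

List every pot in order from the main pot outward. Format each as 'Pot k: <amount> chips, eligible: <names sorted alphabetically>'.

Contributions: A=24, B=24, C=12
Pot levels (distinct totals of non-folded players): 12, 24
Layer 1-12: 12 each from A, B, C = 12*3 = 36 chips; eligible A, B, C
Layer 13-24: 12 each from A, B = 12*2 = 24 chips; eligible A, B

Pot 1: 36 chips, eligible: A, B, C
Pot 2: 24 chips, eligible: A, B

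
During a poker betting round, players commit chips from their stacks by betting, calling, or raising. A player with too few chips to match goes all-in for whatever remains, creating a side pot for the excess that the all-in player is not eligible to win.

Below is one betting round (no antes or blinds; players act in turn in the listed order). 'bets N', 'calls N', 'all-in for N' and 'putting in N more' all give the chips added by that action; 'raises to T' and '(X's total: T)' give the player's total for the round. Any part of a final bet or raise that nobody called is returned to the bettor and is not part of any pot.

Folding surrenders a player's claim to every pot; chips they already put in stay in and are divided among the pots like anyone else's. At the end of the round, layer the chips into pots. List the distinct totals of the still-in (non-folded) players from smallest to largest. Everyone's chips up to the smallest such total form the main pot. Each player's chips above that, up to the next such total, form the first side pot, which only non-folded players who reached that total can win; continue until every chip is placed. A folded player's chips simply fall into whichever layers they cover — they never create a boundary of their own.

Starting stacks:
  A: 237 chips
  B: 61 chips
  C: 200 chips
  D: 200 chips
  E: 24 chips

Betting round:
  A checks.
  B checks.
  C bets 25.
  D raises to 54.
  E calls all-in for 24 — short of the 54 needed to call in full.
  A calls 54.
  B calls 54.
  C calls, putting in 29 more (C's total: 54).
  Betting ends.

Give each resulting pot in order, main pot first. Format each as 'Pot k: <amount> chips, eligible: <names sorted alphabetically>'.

Contributions: A=54, B=54, C=54, D=54, E=24
Pot levels (distinct totals of non-folded players): 24, 54
Layer 1-24: 24 each from A, B, C, D, E = 24*5 = 120 chips; eligible A, B, C, D, E
Layer 25-54: 30 each from A, B, C, D = 30*4 = 120 chips; eligible A, B, C, D

Pot 1: 120 chips, eligible: A, B, C, D, E
Pot 2: 120 chips, eligible: A, B, C, D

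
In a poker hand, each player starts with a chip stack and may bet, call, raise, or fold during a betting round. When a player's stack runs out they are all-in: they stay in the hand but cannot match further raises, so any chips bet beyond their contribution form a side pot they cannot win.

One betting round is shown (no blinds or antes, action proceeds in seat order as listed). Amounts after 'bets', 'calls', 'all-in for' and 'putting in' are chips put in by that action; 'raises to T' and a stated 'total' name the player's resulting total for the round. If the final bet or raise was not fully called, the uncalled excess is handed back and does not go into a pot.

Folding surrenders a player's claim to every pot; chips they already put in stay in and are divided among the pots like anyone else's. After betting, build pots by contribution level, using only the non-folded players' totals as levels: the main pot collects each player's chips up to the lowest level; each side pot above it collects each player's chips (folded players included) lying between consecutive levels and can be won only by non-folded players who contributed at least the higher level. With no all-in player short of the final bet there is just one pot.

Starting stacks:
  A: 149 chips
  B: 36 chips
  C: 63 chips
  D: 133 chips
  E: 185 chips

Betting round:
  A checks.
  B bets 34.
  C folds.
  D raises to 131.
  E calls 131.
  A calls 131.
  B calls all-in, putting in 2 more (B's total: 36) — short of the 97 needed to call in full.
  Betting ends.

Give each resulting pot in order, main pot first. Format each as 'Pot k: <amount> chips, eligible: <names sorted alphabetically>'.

Pot 1: 144 chips, eligible: A, B, D, E
Pot 2: 285 chips, eligible: A, D, E

Derivation:
Contributions: A=131, B=36, D=131, E=131
Folded: C
Pot levels (distinct totals of non-folded players): 36, 131
Layer 1-36: 36 each from A, B, D, E = 36*4 = 144 chips; eligible A, B, D, E
Layer 37-131: 95 each from A, D, E = 95*3 = 285 chips; eligible A, D, E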